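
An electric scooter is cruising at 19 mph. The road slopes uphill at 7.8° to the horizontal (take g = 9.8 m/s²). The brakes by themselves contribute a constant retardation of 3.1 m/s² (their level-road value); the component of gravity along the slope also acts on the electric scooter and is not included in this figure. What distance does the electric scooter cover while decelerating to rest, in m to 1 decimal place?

19 mph × 0.44704 = 8.4938 m/s.
Gravity along the uphill slope adds to the braking deceleration: a_eff = 3.100 + 9.8·sin 7.8° = 3.100 + 1.330 = 4.430 m/s².
Braking distance = v²/(2a) = 8.4938² / (2 × 4.430) = 72.145 / 8.860 = 8.143 m.

Braking distance ≈ 8.1 m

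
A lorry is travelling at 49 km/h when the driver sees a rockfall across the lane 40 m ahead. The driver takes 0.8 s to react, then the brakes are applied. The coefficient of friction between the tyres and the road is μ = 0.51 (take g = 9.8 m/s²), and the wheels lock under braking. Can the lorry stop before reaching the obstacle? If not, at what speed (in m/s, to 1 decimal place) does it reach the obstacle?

Yes — it stops about 10.6 m short of the obstacle, so it never reaches it

49 km/h ÷ 3.6 = 13.6111 m/s.
a = μg = 0.51 × 9.8 = 4.998 m/s².
Reaction distance = 13.6111 × 0.8 = 10.889 m.
Braking distance = v²/(2a) = 185.262 / 9.996 = 18.534 m.
Total stopping distance = 10.889 + 18.534 = 29.423 m, vs 40 m available — it stops with 40 − 29.423 = 10.577 m to spare.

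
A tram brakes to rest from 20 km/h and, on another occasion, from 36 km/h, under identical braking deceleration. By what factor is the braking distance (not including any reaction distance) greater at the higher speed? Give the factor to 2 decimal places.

Braking distance d = v²/(2a), so with a fixed, d ∝ v².
Factor = (36/20)² = 1.8000² = 3.2400.

Factor ≈ 3.24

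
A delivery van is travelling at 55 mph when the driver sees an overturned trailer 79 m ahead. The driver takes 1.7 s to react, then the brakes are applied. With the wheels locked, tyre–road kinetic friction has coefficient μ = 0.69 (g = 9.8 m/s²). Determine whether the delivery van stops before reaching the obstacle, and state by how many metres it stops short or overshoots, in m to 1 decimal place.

55 mph × 0.44704 = 24.5872 m/s.
a = μg = 0.69 × 9.8 = 6.762 m/s².
Reaction distance = 24.5872 × 1.7 = 41.798 m.
Braking distance = v²/(2a) = 604.530 / 13.524 = 44.701 m.
Total stopping distance = 41.798 + 44.701 = 86.499 m, vs 79 m available — it cannot stop in time and overshoots by 86.499 − 79 = 7.499 m.

No — it overshoots by 7.5 m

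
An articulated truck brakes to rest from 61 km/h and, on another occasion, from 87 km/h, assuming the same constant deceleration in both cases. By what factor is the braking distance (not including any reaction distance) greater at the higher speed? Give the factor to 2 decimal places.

Braking distance d = v²/(2a), so with a fixed, d ∝ v².
Factor = (87/61)² = 1.4262² = 2.0340.

Factor ≈ 2.03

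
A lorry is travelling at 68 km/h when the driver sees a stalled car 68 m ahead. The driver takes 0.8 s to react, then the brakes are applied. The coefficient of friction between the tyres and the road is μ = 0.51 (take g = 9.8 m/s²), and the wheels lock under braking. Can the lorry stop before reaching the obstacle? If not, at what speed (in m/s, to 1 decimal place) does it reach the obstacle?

68 km/h ÷ 3.6 = 18.8889 m/s.
a = μg = 0.51 × 9.8 = 4.998 m/s².
Reaction distance = 18.8889 × 0.8 = 15.111 m.
Braking distance = v²/(2a) = 356.791 / 9.996 = 35.693 m.
Total stopping distance = 15.111 + 35.693 = 50.804 m, vs 68 m available — it stops with 68 − 50.804 = 17.196 m to spare.

Yes — it stops about 17.2 m short of the obstacle, so it never reaches it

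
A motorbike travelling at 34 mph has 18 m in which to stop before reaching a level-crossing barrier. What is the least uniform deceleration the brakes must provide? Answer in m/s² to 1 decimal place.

Required deceleration ≈ 6.4 m/s²

34 mph × 0.44704 = 15.1994 m/s.
v² = 2a·d ⇒ a = v²/(2d) = 15.1994² / (2 × 18.000) = 231.022 / 36.000 = 6.4173 m/s².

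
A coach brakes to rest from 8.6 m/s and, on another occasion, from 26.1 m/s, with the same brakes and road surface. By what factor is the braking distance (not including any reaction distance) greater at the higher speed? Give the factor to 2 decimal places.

Braking distance d = v²/(2a), so with a fixed, d ∝ v².
Factor = (26.1/8.6)² = 3.0349² = 9.2106.

Factor ≈ 9.21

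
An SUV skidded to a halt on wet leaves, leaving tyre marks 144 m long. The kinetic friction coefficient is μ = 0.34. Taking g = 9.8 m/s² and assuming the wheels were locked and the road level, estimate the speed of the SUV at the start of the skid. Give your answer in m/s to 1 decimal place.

Initial speed ≈ 31.0 m/s

Deceleration a = μg = 0.34 × 9.8 = 3.332 m/s².
v = √(2a·d) = √(2 × 3.332 × 144) = √959.616 = 30.9777 m/s.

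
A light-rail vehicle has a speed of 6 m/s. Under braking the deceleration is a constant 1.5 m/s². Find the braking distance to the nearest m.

Braking distance ≈ 12 m

Braking distance = v²/(2a) = 6.0000² / (2 × 1.500) = 36.000 / 3.000 = 12.000 m.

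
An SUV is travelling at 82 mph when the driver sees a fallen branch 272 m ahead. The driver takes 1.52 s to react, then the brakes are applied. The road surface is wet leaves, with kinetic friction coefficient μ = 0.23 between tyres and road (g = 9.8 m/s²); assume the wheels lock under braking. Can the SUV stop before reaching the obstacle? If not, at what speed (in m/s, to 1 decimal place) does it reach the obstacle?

82 mph × 0.44704 = 36.6573 m/s.
a = μg = 0.23 × 9.8 = 2.254 m/s².
Reaction distance = 36.6573 × 1.52 = 55.719 m.
Braking distance needed to stop: v²/(2a) = 1343.758 / 4.508 = 298.083 m, so total needed = 55.719 + 298.083 = 353.802 m > 272 m — it cannot stop.
Distance remaining when braking begins: 272 − 55.719 = 216.281 m.
v² = v₀² − 2a·d = 1343.758 − 2 × 2.254 × 216.281 = 368.763 m²/s².
v = √368.763 = 19.203 m/s.

No — it strikes the obstacle at 19.2 m/s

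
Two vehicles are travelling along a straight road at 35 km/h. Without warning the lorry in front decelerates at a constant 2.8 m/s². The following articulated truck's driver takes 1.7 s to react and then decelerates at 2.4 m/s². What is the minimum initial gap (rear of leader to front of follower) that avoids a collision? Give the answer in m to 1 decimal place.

35 km/h ÷ 3.6 = 9.7222 m/s.
Leader travels v²/(2a_L) = 94.521 / 5.600 = 16.879 m before stopping.
Follower covers v·t_r = 9.7222 × 1.7 = 16.528 m while reacting, then v²/(2a_F) = 94.521 / 4.800 = 19.692 m while braking, for a total of 16.528 + 19.692 = 36.220 m.
Since a_F ≤ a_L and the follower starts braking later, the follower is never slower than the leader, so the closest approach is when both have stopped.
Minimum gap = 36.220 − 16.879 = 19.341 m.

Minimum gap ≈ 19.3 m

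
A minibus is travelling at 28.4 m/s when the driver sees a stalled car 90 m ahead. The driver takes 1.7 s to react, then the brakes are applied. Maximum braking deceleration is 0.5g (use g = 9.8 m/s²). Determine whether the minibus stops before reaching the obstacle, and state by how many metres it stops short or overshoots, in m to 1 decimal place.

No — it overshoots by 40.6 m

a = 0.5 × 9.8 = 4.900 m/s².
Reaction distance = 28.4000 × 1.7 = 48.280 m.
Braking distance = v²/(2a) = 806.560 / 9.800 = 82.302 m.
Total stopping distance = 48.280 + 82.302 = 130.582 m, vs 90 m available — it cannot stop in time and overshoots by 130.582 − 90 = 40.582 m.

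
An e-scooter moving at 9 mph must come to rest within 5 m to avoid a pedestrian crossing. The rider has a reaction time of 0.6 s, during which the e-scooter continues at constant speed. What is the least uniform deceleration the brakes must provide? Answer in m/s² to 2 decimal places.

9 mph × 0.44704 = 4.0234 m/s.
Distance covered during reaction = 4.0234 × 0.6 = 2.414 m.
Distance available for braking: 5 − 2.414 = 2.586 m.
v² = 2a·d ⇒ a = v²/(2d) = 4.0234² / (2 × 2.586) = 16.188 / 5.172 = 3.1299 m/s².

Required deceleration ≈ 3.13 m/s²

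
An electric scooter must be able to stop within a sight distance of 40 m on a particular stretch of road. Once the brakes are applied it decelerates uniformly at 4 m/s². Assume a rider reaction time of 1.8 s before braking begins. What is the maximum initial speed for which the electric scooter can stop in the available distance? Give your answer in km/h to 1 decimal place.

Maximum speed ≈ 43.5 km/h

Stopping distance: v·t_r + v²/(2a) = 40 with t_r = 1.8 s and a = 4.000 m/s².
So v² + 14.400 v − 320.00 = 0.
Positive root: v = −a·t_r + √((a·t_r)² + 2a·d) = −7.200 + √(51.840 + 320.00) = 12.0832 m/s.
12.0832 m/s × 3.6 = 43.500 km/h.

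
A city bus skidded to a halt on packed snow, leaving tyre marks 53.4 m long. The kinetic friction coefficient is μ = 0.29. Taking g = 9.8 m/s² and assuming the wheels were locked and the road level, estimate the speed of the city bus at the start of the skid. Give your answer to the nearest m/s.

Deceleration a = μg = 0.29 × 9.8 = 2.842 m/s².
v = √(2a·d) = √(2 × 2.842 × 53.4) = √303.526 = 17.4220 m/s.

Initial speed ≈ 17 m/s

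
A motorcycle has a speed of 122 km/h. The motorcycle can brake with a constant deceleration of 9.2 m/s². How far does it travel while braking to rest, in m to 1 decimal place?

Braking distance ≈ 62.4 m

122 km/h ÷ 3.6 = 33.8889 m/s.
Braking distance = v²/(2a) = 33.8889² / (2 × 9.200) = 1148.458 / 18.400 = 62.416 m.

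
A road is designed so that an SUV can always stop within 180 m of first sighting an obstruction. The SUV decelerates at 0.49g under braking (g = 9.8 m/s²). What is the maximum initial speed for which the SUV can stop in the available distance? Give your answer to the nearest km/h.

a = 0.49 × 9.8 = 4.802 m/s².
v²/(2a) = d ⇒ v = √(2 × 4.802 × 180) = √1728.72 = 41.5779 m/s.
41.5779 m/s × 3.6 = 149.680 km/h.

Maximum speed ≈ 150 km/h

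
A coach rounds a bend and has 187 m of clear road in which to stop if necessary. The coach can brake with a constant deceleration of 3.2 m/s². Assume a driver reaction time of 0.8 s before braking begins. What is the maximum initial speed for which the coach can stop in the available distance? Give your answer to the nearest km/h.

Stopping distance: v·t_r + v²/(2a) = 187 with t_r = 0.8 s and a = 3.200 m/s².
So v² + 5.120 v − 1196.80 = 0.
Positive root: v = −a·t_r + √((a·t_r)² + 2a·d) = −2.560 + √(6.554 + 1196.80) = 32.1294 m/s.
32.1294 m/s × 3.6 = 115.666 km/h.

Maximum speed ≈ 116 km/h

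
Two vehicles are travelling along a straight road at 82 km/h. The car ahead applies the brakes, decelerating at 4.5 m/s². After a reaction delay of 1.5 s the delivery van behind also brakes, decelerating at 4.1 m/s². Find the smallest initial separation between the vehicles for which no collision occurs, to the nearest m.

Minimum gap ≈ 40 m

82 km/h ÷ 3.6 = 22.7778 m/s.
Leader travels v²/(2a_L) = 518.828 / 9.000 = 57.648 m before stopping.
Follower covers v·t_r = 22.7778 × 1.5 = 34.167 m while reacting, then v²/(2a_F) = 518.828 / 8.200 = 63.272 m while braking, for a total of 34.167 + 63.272 = 97.439 m.
Since a_F ≤ a_L and the follower starts braking later, the follower is never slower than the leader, so the closest approach is when both have stopped.
Minimum gap = 97.439 − 57.648 = 39.791 m.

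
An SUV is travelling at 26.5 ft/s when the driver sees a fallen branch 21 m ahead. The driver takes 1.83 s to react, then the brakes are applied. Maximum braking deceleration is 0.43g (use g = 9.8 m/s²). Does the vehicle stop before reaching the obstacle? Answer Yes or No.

No

26.5 ft/s × 0.3048 = 8.0772 m/s.
a = 0.43 × 9.8 = 4.214 m/s².
Reaction distance = 8.0772 × 1.83 = 14.781 m.
Braking distance = v²/(2a) = 65.241 / 8.428 = 7.741 m.
Total stopping distance = 14.781 + 7.741 = 22.522 m, vs 21 m available — it cannot stop in time and overshoots by 22.522 − 21 = 1.522 m.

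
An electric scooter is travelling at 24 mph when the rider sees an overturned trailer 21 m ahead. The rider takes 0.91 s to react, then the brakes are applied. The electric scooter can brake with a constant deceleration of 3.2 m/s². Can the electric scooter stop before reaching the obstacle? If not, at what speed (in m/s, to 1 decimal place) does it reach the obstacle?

No — it strikes the obstacle at 6.6 m/s

24 mph × 0.44704 = 10.7290 m/s.
Reaction distance = 10.7290 × 0.91 = 9.763 m.
Braking distance needed to stop: v²/(2a) = 115.111 / 6.400 = 17.986 m, so total needed = 9.763 + 17.986 = 27.749 m > 21 m — it cannot stop.
Distance remaining when braking begins: 21 − 9.763 = 11.237 m.
v² = v₀² − 2a·d = 115.111 − 2 × 3.200 × 11.237 = 43.194 m²/s².
v = √43.194 = 6.572 m/s.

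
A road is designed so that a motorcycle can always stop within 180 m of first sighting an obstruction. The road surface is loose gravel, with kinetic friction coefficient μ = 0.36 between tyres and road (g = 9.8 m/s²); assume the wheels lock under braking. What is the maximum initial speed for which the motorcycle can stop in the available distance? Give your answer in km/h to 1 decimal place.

Maximum speed ≈ 128.3 km/h

a = μg = 0.36 × 9.8 = 3.528 m/s².
v²/(2a) = d ⇒ v = √(2 × 3.528 × 180) = √1270.08 = 35.6382 m/s.
35.6382 m/s × 3.6 = 128.298 km/h.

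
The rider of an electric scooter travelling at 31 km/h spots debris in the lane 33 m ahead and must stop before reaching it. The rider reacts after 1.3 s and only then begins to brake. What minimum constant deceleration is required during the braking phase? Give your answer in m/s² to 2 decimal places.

31 km/h ÷ 3.6 = 8.6111 m/s.
Distance covered during reaction = 8.6111 × 1.3 = 11.194 m.
Distance available for braking: 33 − 11.194 = 21.806 m.
v² = 2a·d ⇒ a = v²/(2d) = 8.6111² / (2 × 21.806) = 74.151 / 43.612 = 1.7002 m/s².

Required deceleration ≈ 1.70 m/s²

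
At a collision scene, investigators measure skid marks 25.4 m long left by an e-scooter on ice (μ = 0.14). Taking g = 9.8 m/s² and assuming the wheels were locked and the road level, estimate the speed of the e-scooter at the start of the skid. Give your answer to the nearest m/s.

Deceleration a = μg = 0.14 × 9.8 = 1.372 m/s².
v = √(2a·d) = √(2 × 1.372 × 25.4) = √69.698 = 8.3485 m/s.

Initial speed ≈ 8 m/s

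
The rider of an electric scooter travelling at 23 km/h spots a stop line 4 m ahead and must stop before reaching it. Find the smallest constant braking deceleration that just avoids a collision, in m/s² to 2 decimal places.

Required deceleration ≈ 5.10 m/s²

23 km/h ÷ 3.6 = 6.3889 m/s.
v² = 2a·d ⇒ a = v²/(2d) = 6.3889² / (2 × 4.000) = 40.818 / 8.000 = 5.1022 m/s².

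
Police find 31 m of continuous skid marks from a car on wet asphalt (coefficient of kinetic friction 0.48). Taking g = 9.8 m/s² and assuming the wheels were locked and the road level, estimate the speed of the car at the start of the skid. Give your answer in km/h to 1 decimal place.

Initial speed ≈ 61.5 km/h

Deceleration a = μg = 0.48 × 9.8 = 4.704 m/s².
v = √(2a·d) = √(2 × 4.704 × 31) = √291.648 = 17.0777 m/s.
= 17.0777 × 3.6 = 61.480 km/h.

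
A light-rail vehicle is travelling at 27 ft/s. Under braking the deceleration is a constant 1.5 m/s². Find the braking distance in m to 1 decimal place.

Braking distance ≈ 22.6 m

27 ft/s × 0.3048 = 8.2296 m/s.
Braking distance = v²/(2a) = 8.2296² / (2 × 1.500) = 67.726 / 3.000 = 22.575 m.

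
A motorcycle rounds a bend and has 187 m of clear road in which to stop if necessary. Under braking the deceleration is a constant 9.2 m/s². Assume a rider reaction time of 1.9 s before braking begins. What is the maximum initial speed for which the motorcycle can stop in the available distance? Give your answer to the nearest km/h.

Maximum speed ≈ 157 km/h

Stopping distance: v·t_r + v²/(2a) = 187 with t_r = 1.9 s and a = 9.200 m/s².
So v² + 34.960 v − 3440.80 = 0.
Positive root: v = −a·t_r + √((a·t_r)² + 2a·d) = −17.480 + √(305.550 + 3440.80) = 43.7274 m/s.
43.7274 m/s × 3.6 = 157.419 km/h.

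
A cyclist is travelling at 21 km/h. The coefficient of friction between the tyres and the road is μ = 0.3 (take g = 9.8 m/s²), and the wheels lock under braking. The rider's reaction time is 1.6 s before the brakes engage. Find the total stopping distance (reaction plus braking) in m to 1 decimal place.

Total stopping distance ≈ 15.1 m

21 km/h ÷ 3.6 = 5.8333 m/s.
a = μg = 0.3 × 9.8 = 2.940 m/s².
Reaction distance = v·t_r = 5.8333 × 1.6 = 9.333 m.
Braking distance = v²/(2a) = 5.8333² / (2 × 2.940) = 34.027 / 5.880 = 5.787 m.
Total = 9.333 + 5.787 = 15.120 m.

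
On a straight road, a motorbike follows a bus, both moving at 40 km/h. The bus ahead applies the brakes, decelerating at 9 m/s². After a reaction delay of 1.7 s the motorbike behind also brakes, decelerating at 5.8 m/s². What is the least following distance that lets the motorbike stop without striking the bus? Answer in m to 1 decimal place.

40 km/h ÷ 3.6 = 11.1111 m/s.
Leader travels v²/(2a_L) = 123.457 / 18.000 = 6.859 m before stopping.
Follower covers v·t_r = 11.1111 × 1.7 = 18.889 m while reacting, then v²/(2a_F) = 123.457 / 11.600 = 10.643 m while braking, for a total of 18.889 + 10.643 = 29.532 m.
Since a_F ≤ a_L and the follower starts braking later, the follower is never slower than the leader, so the closest approach is when both have stopped.
Minimum gap = 29.532 − 6.859 = 22.673 m.

Minimum gap ≈ 22.7 m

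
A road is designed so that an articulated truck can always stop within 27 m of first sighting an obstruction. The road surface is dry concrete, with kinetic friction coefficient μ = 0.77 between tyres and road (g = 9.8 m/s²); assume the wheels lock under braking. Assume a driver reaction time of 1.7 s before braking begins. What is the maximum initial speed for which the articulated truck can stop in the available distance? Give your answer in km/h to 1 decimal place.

Maximum speed ≈ 39.9 km/h

a = μg = 0.77 × 9.8 = 7.546 m/s².
Stopping distance: v·t_r + v²/(2a) = 27 with t_r = 1.7 s and a = 7.546 m/s².
So v² + 25.656 v − 407.48 = 0.
Positive root: v = −a·t_r + √((a·t_r)² + 2a·d) = −12.828 + √(164.558 + 407.48) = 11.0893 m/s.
11.0893 m/s × 3.6 = 39.921 km/h.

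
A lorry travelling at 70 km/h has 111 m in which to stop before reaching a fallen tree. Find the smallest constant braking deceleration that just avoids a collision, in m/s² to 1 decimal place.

Required deceleration ≈ 1.7 m/s²

70 km/h ÷ 3.6 = 19.4444 m/s.
v² = 2a·d ⇒ a = v²/(2d) = 19.4444² / (2 × 111.000) = 378.085 / 222.000 = 1.7031 m/s².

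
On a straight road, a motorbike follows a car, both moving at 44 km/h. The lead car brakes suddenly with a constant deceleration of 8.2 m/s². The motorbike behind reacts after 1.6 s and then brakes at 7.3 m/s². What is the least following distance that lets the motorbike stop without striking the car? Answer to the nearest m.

Minimum gap ≈ 21 m

44 km/h ÷ 3.6 = 12.2222 m/s.
Leader travels v²/(2a_L) = 149.382 / 16.400 = 9.109 m before stopping.
Follower covers v·t_r = 12.2222 × 1.6 = 19.556 m while reacting, then v²/(2a_F) = 149.382 / 14.600 = 10.232 m while braking, for a total of 19.556 + 10.232 = 29.788 m.
Since a_F ≤ a_L and the follower starts braking later, the follower is never slower than the leader, so the closest approach is when both have stopped.
Minimum gap = 29.788 − 9.109 = 20.679 m.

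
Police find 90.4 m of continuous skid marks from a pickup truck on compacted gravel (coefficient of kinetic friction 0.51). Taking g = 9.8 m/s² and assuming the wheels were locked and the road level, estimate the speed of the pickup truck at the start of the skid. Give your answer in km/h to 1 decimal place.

Deceleration a = μg = 0.51 × 9.8 = 4.998 m/s².
v = √(2a·d) = √(2 × 4.998 × 90.4) = √903.638 = 30.0606 m/s.
= 30.0606 × 3.6 = 108.218 km/h.

Initial speed ≈ 108.2 km/h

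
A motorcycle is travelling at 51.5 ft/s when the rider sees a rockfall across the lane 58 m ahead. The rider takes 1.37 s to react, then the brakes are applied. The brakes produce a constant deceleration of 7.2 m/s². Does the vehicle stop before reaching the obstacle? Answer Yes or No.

Yes

51.5 ft/s × 0.3048 = 15.6972 m/s.
Reaction distance = 15.6972 × 1.37 = 21.505 m.
Braking distance = v²/(2a) = 246.402 / 14.400 = 17.111 m.
Total stopping distance = 21.505 + 17.111 = 38.616 m, vs 58 m available — it stops with 58 − 38.616 = 19.384 m to spare.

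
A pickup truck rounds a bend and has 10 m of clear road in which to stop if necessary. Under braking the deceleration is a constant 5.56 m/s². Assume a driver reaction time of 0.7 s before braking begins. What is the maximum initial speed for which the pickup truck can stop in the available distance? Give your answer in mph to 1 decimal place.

Stopping distance: v·t_r + v²/(2a) = 10 with t_r = 0.7 s and a = 5.560 m/s².
So v² + 7.784 v − 111.20 = 0.
Positive root: v = −a·t_r + √((a·t_r)² + 2a·d) = −3.892 + √(15.148 + 111.20) = 7.3485 m/s.
7.3485 m/s ÷ 0.44704 = 16.438 mph.

Maximum speed ≈ 16.4 mph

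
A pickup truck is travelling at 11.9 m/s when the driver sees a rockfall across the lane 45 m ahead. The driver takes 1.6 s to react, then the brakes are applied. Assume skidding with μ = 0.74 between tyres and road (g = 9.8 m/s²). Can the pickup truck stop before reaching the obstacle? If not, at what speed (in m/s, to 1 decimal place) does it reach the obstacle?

a = μg = 0.74 × 9.8 = 7.252 m/s².
Reaction distance = 11.9000 × 1.6 = 19.040 m.
Braking distance = v²/(2a) = 141.610 / 14.504 = 9.764 m.
Total stopping distance = 19.040 + 9.764 = 28.804 m, vs 45 m available — it stops with 45 − 28.804 = 16.196 m to spare.

Yes — it stops about 16.2 m short of the obstacle, so it never reaches it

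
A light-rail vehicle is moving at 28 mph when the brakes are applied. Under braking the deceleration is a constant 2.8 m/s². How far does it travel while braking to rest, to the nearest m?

Braking distance ≈ 28 m

28 mph × 0.44704 = 12.5171 m/s.
Braking distance = v²/(2a) = 12.5171² / (2 × 2.800) = 156.678 / 5.600 = 27.978 m.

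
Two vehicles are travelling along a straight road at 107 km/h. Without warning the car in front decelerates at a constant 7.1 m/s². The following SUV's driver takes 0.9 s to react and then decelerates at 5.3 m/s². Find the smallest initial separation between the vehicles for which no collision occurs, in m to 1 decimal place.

Minimum gap ≈ 47.9 m

107 km/h ÷ 3.6 = 29.7222 m/s.
Leader travels v²/(2a_L) = 883.409 / 14.200 = 62.212 m before stopping.
Follower covers v·t_r = 29.7222 × 0.9 = 26.750 m while reacting, then v²/(2a_F) = 883.409 / 10.600 = 83.340 m while braking, for a total of 26.750 + 83.340 = 110.090 m.
Since a_F ≤ a_L and the follower starts braking later, the follower is never slower than the leader, so the closest approach is when both have stopped.
Minimum gap = 110.090 − 62.212 = 47.878 m.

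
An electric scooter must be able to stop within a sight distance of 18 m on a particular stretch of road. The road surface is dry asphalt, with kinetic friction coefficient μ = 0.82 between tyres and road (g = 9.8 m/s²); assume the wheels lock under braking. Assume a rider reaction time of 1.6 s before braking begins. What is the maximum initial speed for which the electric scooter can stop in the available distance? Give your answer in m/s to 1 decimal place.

Maximum speed ≈ 8.5 m/s

a = μg = 0.82 × 9.8 = 8.036 m/s².
Stopping distance: v·t_r + v²/(2a) = 18 with t_r = 1.6 s and a = 8.036 m/s².
So v² + 25.715 v − 289.30 = 0.
Positive root: v = −a·t_r + √((a·t_r)² + 2a·d) = −12.858 + √(165.328 + 289.30) = 8.4640 m/s.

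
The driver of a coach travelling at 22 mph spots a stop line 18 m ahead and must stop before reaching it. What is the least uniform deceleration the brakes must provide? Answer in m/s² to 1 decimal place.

Required deceleration ≈ 2.7 m/s²

22 mph × 0.44704 = 9.8349 m/s.
v² = 2a·d ⇒ a = v²/(2d) = 9.8349² / (2 × 18.000) = 96.725 / 36.000 = 2.6868 m/s².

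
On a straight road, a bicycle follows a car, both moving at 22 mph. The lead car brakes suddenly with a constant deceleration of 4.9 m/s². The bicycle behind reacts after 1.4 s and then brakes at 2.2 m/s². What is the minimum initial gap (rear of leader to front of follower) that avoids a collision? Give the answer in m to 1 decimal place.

Minimum gap ≈ 25.9 m

22 mph × 0.44704 = 9.8349 m/s.
Leader travels v²/(2a_L) = 96.725 / 9.800 = 9.870 m before stopping.
Follower covers v·t_r = 9.8349 × 1.4 = 13.769 m while reacting, then v²/(2a_F) = 96.725 / 4.400 = 21.983 m while braking, for a total of 13.769 + 21.983 = 35.752 m.
Since a_F ≤ a_L and the follower starts braking later, the follower is never slower than the leader, so the closest approach is when both have stopped.
Minimum gap = 35.752 − 9.870 = 25.882 m.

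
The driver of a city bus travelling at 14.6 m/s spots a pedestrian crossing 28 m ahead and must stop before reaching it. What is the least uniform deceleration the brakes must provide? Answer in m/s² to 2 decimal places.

Required deceleration ≈ 3.81 m/s²

v² = 2a·d ⇒ a = v²/(2d) = 14.6000² / (2 × 28.000) = 213.160 / 56.000 = 3.8064 m/s².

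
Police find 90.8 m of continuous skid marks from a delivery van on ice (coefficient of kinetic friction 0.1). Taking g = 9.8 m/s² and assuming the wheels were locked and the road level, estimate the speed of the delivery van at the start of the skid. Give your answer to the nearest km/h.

Deceleration a = μg = 0.1 × 9.8 = 0.980 m/s².
v = √(2a·d) = √(2 × 0.980 × 90.8) = √177.968 = 13.3405 m/s.
= 13.3405 × 3.6 = 48.026 km/h.

Initial speed ≈ 48 km/h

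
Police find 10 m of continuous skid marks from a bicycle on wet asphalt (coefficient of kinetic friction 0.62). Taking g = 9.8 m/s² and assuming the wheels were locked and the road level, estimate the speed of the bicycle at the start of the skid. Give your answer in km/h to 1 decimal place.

Deceleration a = μg = 0.62 × 9.8 = 6.076 m/s².
v = √(2a·d) = √(2 × 6.076 × 10) = √121.520 = 11.0236 m/s.
= 11.0236 × 3.6 = 39.685 km/h.

Initial speed ≈ 39.7 km/h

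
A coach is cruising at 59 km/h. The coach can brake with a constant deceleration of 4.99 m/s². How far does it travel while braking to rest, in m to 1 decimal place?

Braking distance ≈ 26.9 m

59 km/h ÷ 3.6 = 16.3889 m/s.
Braking distance = v²/(2a) = 16.3889² / (2 × 4.990) = 268.596 / 9.980 = 26.913 m.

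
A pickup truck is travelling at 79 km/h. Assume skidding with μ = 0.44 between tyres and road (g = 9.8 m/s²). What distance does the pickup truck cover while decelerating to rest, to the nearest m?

Braking distance ≈ 56 m

79 km/h ÷ 3.6 = 21.9444 m/s.
a = μg = 0.44 × 9.8 = 4.312 m/s².
Braking distance = v²/(2a) = 21.9444² / (2 × 4.312) = 481.557 / 8.624 = 55.839 m.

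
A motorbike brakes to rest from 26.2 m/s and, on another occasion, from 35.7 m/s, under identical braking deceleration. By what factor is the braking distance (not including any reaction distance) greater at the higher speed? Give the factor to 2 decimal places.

Braking distance d = v²/(2a), so with a fixed, d ∝ v².
Factor = (35.7/26.2)² = 1.3626² = 1.8567.

Factor ≈ 1.86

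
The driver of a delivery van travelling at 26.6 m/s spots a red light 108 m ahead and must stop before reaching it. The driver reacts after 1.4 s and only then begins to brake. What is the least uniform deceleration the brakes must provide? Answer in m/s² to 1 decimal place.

Required deceleration ≈ 5.0 m/s²

Distance covered during reaction = 26.6000 × 1.4 = 37.240 m.
Distance available for braking: 108 − 37.240 = 70.760 m.
v² = 2a·d ⇒ a = v²/(2d) = 26.6000² / (2 × 70.760) = 707.560 / 141.520 = 4.9997 m/s².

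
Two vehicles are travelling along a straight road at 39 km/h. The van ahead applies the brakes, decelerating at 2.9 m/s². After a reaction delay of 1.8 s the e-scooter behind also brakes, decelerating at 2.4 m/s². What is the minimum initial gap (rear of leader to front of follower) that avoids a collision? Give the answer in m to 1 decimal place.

39 km/h ÷ 3.6 = 10.8333 m/s.
Leader travels v²/(2a_L) = 117.360 / 5.800 = 20.234 m before stopping.
Follower covers v·t_r = 10.8333 × 1.8 = 19.500 m while reacting, then v²/(2a_F) = 117.360 / 4.800 = 24.450 m while braking, for a total of 19.500 + 24.450 = 43.950 m.
Since a_F ≤ a_L and the follower starts braking later, the follower is never slower than the leader, so the closest approach is when both have stopped.
Minimum gap = 43.950 − 20.234 = 23.716 m.

Minimum gap ≈ 23.7 m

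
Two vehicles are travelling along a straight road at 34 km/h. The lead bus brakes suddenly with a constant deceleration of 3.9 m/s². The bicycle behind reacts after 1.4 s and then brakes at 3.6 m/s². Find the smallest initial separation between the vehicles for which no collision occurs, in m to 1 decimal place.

Minimum gap ≈ 14.2 m

34 km/h ÷ 3.6 = 9.4444 m/s.
Leader travels v²/(2a_L) = 89.197 / 7.800 = 11.436 m before stopping.
Follower covers v·t_r = 9.4444 × 1.4 = 13.222 m while reacting, then v²/(2a_F) = 89.197 / 7.200 = 12.388 m while braking, for a total of 13.222 + 12.388 = 25.610 m.
Since a_F ≤ a_L and the follower starts braking later, the follower is never slower than the leader, so the closest approach is when both have stopped.
Minimum gap = 25.610 − 11.436 = 14.174 m.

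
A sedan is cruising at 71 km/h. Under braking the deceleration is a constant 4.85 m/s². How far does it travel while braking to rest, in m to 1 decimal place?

Braking distance ≈ 40.1 m

71 km/h ÷ 3.6 = 19.7222 m/s.
Braking distance = v²/(2a) = 19.7222² / (2 × 4.850) = 388.965 / 9.700 = 40.099 m.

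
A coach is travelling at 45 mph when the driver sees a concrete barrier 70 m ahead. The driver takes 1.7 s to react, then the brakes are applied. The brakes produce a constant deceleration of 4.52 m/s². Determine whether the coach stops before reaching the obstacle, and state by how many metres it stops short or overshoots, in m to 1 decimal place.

45 mph × 0.44704 = 20.1168 m/s.
Reaction distance = 20.1168 × 1.7 = 34.199 m.
Braking distance = v²/(2a) = 404.686 / 9.040 = 44.766 m.
Total stopping distance = 34.199 + 44.766 = 78.965 m, vs 70 m available — it cannot stop in time and overshoots by 78.965 − 70 = 8.965 m.

No — it overshoots by 9.0 m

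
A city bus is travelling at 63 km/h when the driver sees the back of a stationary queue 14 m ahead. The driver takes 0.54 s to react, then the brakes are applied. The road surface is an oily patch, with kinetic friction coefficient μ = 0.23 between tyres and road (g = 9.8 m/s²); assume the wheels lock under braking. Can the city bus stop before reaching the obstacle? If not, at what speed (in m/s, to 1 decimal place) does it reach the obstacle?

63 km/h ÷ 3.6 = 17.5000 m/s.
a = μg = 0.23 × 9.8 = 2.254 m/s².
Reaction distance = 17.5000 × 0.54 = 9.450 m.
Braking distance needed to stop: v²/(2a) = 306.250 / 4.508 = 67.935 m, so total needed = 9.450 + 67.935 = 77.385 m > 14 m — it cannot stop.
Distance remaining when braking begins: 14 − 9.450 = 4.550 m.
v² = v₀² − 2a·d = 306.250 − 2 × 2.254 × 4.550 = 285.739 m²/s².
v = √285.739 = 16.904 m/s.

No — it strikes the obstacle at 16.9 m/s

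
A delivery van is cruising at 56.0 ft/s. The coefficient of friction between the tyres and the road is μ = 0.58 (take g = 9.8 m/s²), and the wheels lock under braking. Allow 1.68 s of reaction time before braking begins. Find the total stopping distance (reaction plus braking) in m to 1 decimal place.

Total stopping distance ≈ 54.3 m

56 ft/s × 0.3048 = 17.0688 m/s.
a = μg = 0.58 × 9.8 = 5.684 m/s².
Reaction distance = v·t_r = 17.0688 × 1.68 = 28.676 m.
Braking distance = v²/(2a) = 17.0688² / (2 × 5.684) = 291.344 / 11.368 = 25.628 m.
Total = 28.676 + 25.628 = 54.304 m.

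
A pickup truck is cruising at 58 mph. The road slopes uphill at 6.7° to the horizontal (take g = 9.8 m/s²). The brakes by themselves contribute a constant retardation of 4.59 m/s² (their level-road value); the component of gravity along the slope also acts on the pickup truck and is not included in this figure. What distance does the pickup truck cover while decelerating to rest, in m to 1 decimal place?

Braking distance ≈ 58.6 m

58 mph × 0.44704 = 25.9283 m/s.
Gravity along the uphill slope adds to the braking deceleration: a_eff = 4.590 + 9.8·sin 6.7° = 4.590 + 1.143 = 5.733 m/s².
Braking distance = v²/(2a) = 25.9283² / (2 × 5.733) = 672.277 / 11.466 = 58.632 m.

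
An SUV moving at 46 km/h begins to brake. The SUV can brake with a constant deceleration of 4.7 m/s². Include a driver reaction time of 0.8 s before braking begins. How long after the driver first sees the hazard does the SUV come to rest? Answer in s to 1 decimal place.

46 km/h ÷ 3.6 = 12.7778 m/s.
Braking time = v/a = 12.7778 / 4.700 = 2.719 s.
Total = 0.8 + 2.719 = 3.519 s.

Total time ≈ 3.5 s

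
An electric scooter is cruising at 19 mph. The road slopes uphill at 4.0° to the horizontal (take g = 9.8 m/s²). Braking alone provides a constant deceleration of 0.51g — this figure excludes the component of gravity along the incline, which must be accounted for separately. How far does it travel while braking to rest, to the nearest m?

19 mph × 0.44704 = 8.4938 m/s.
a = 0.51 × 9.8 = 4.998 m/s².
Gravity along the uphill slope adds to the braking deceleration: a_eff = 4.998 + 9.8·sin 4.0° = 4.998 + 0.684 = 5.682 m/s².
Braking distance = v²/(2a) = 8.4938² / (2 × 5.682) = 72.145 / 11.364 = 6.349 m.

Braking distance ≈ 6 m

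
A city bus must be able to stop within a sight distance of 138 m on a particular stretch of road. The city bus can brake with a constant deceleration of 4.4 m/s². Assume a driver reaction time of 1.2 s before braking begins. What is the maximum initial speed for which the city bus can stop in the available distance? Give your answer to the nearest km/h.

Maximum speed ≈ 108 km/h

Stopping distance: v·t_r + v²/(2a) = 138 with t_r = 1.2 s and a = 4.400 m/s².
So v² + 10.560 v − 1214.40 = 0.
Positive root: v = −a·t_r + √((a·t_r)² + 2a·d) = −5.280 + √(27.878 + 1214.40) = 29.9660 m/s.
29.9660 m/s × 3.6 = 107.878 km/h.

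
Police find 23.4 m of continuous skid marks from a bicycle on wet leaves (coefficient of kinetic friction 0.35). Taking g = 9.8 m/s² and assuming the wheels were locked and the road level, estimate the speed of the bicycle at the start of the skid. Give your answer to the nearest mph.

Deceleration a = μg = 0.35 × 9.8 = 3.430 m/s².
v = √(2a·d) = √(2 × 3.430 × 23.4) = √160.524 = 12.6698 m/s.
= 12.6698 ÷ 0.44704 = 28.342 mph.

Initial speed ≈ 28 mph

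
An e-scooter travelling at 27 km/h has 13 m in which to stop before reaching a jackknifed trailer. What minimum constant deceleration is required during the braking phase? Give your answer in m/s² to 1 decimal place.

27 km/h ÷ 3.6 = 7.5000 m/s.
v² = 2a·d ⇒ a = v²/(2d) = 7.5000² / (2 × 13.000) = 56.250 / 26.000 = 2.1635 m/s².

Required deceleration ≈ 2.2 m/s²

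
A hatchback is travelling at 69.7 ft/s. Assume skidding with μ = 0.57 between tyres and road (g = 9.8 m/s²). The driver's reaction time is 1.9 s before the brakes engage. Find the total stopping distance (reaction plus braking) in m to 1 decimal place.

69.7 ft/s × 0.3048 = 21.2446 m/s.
a = μg = 0.57 × 9.8 = 5.586 m/s².
Reaction distance = v·t_r = 21.2446 × 1.9 = 40.365 m.
Braking distance = v²/(2a) = 21.2446² / (2 × 5.586) = 451.333 / 11.172 = 40.399 m.
Total = 40.365 + 40.399 = 80.764 m.

Total stopping distance ≈ 80.8 m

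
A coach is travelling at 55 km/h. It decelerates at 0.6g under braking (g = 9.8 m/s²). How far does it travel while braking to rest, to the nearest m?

55 km/h ÷ 3.6 = 15.2778 m/s.
a = 0.6 × 9.8 = 5.880 m/s².
Braking distance = v²/(2a) = 15.2778² / (2 × 5.880) = 233.411 / 11.760 = 19.848 m.

Braking distance ≈ 20 m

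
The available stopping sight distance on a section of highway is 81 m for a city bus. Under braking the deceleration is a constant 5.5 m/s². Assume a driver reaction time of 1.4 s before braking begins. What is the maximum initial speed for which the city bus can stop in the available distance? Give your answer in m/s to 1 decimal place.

Maximum speed ≈ 23.1 m/s

Stopping distance: v·t_r + v²/(2a) = 81 with t_r = 1.4 s and a = 5.500 m/s².
So v² + 15.400 v − 891.00 = 0.
Positive root: v = −a·t_r + √((a·t_r)² + 2a·d) = −7.700 + √(59.290 + 891.00) = 23.1268 m/s.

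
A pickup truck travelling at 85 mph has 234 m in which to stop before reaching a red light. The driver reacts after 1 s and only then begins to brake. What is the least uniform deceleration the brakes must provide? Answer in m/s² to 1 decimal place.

85 mph × 0.44704 = 37.9984 m/s.
Distance covered during reaction = 37.9984 × 1 = 37.998 m.
Distance available for braking: 234 − 37.998 = 196.002 m.
v² = 2a·d ⇒ a = v²/(2d) = 37.9984² / (2 × 196.002) = 1443.878 / 392.004 = 3.6833 m/s².

Required deceleration ≈ 3.7 m/s²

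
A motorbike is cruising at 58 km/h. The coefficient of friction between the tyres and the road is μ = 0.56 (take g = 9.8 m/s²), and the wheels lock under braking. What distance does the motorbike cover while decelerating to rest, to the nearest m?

58 km/h ÷ 3.6 = 16.1111 m/s.
a = μg = 0.56 × 9.8 = 5.488 m/s².
Braking distance = v²/(2a) = 16.1111² / (2 × 5.488) = 259.568 / 10.976 = 23.649 m.

Braking distance ≈ 24 m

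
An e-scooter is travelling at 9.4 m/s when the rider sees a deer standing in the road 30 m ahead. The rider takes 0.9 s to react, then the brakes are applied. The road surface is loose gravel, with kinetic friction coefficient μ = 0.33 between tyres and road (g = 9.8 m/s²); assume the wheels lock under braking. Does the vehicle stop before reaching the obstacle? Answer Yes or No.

Yes

a = μg = 0.33 × 9.8 = 3.234 m/s².
Reaction distance = 9.4000 × 0.9 = 8.460 m.
Braking distance = v²/(2a) = 88.360 / 6.468 = 13.661 m.
Total stopping distance = 8.460 + 13.661 = 22.121 m, vs 30 m available — it stops with 30 − 22.121 = 7.879 m to spare.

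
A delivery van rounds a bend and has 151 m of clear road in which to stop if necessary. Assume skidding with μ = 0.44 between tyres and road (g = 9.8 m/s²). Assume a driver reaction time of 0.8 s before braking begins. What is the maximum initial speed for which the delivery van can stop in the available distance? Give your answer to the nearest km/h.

a = μg = 0.44 × 9.8 = 4.312 m/s².
Stopping distance: v·t_r + v²/(2a) = 151 with t_r = 0.8 s and a = 4.312 m/s².
So v² + 6.899 v − 1302.22 = 0.
Positive root: v = −a·t_r + √((a·t_r)² + 2a·d) = −3.450 + √(11.903 + 1302.22) = 32.8008 m/s.
32.8008 m/s × 3.6 = 118.083 km/h.

Maximum speed ≈ 118 km/h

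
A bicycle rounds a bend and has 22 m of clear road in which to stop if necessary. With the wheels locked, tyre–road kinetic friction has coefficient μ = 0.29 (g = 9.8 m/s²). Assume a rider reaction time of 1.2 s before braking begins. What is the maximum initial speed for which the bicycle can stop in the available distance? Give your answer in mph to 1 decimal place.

a = μg = 0.29 × 9.8 = 2.842 m/s².
Stopping distance: v·t_r + v²/(2a) = 22 with t_r = 1.2 s and a = 2.842 m/s².
So v² + 6.821 v − 125.05 = 0.
Positive root: v = −a·t_r + √((a·t_r)² + 2a·d) = −3.410 + √(11.628 + 125.05) = 8.2809 m/s.
8.2809 m/s ÷ 0.44704 = 18.524 mph.

Maximum speed ≈ 18.5 mph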